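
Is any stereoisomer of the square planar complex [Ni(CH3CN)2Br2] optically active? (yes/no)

In a square planar complex each vertex has one trans partner and two cis neighbours.
The distinct arrangements are (2 in all): CH3CN cis; CH3CN trans.
Each arrangement has an internal mirror plane or centre of symmetry, so none is chiral.

no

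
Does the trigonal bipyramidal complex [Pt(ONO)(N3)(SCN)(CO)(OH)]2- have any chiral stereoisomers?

yes

In a trigonal bipyramid the two axial positions differ from the three equatorial ones.
Systematic enumeration (placing each ligand type in turn and discarding arrangements equivalent by rotation or reflection) gives 10 geometric isomers.
Of these, 10 lack any improper symmetry element and so occur as enantiomeric pairs, giving 10 + 10 = 20 stereoisomers in total.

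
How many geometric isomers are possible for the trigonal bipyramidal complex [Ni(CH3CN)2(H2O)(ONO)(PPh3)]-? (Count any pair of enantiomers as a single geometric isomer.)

In a trigonal bipyramid the two axial positions differ from the three equatorial ones.
Systematic enumeration (placing each ligand type in turn and discarding arrangements equivalent by rotation or reflection) gives 7 geometric isomers.

7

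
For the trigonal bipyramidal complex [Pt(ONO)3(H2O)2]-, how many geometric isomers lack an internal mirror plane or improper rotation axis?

A trigonal bipyramid has two axial and three equatorial sites, which are chemically inequivalent.
There are 3 geometric isomers: H2O both axial; H2O one axial, one equatorial; H2O both equatorial.
Each arrangement has an internal mirror plane or centre of symmetry, so none is chiral.

0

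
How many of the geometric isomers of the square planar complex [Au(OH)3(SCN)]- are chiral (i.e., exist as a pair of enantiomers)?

A square has two trans pairs of vertices; adjacent vertices are cis.
Only one geometric arrangement is possible.

0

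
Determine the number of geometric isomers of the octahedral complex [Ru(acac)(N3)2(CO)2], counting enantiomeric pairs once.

3

An octahedron has six vertices in three trans pairs; every non-trans pair is cis.
Each acac is bidentate and must span two cis positions.
There are 3 geometric isomers: N3 cis, CO trans; N3 cis, CO cis (chiral); N3 trans, CO cis.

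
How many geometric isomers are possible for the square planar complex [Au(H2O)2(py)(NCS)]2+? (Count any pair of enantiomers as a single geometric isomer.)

There are 2 geometric isomers: H2O cis; H2O trans.

2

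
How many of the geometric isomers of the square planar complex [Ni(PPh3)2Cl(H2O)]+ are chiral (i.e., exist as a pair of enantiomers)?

0

A square has two trans pairs of vertices; adjacent vertices are cis.
The distinct arrangements are (2 in all): PPh3 cis; PPh3 trans.
Each arrangement has an internal mirror plane or centre of symmetry, so none is chiral.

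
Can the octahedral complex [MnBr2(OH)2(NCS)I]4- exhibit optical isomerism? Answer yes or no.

yes

In an octahedral complex each vertex has one trans partner and four cis neighbours.
Working through the distinct placements yields 6 geometric isomers: Br trans, OH trans; Br trans, OH cis; Br cis, OH trans; Br cis, OH cis (3 arrangements, 2 chiral).
Of these, 2 lack any improper symmetry element and so occur as enantiomeric pairs, giving 6 + 2 = 8 stereoisomers in total.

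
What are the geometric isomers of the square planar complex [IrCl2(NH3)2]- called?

In a square planar complex each vertex has one trans partner and two cis neighbours.
Systematic placement gives 2 geometric isomers: Cl cis; Cl trans.

cis and trans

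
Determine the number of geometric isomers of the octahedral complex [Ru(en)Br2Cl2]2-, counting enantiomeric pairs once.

3

Each en is bidentate and must span two cis positions.
There are 3 geometric isomers: Br trans, Cl cis; Br cis, Cl cis (chiral); Br cis, Cl trans.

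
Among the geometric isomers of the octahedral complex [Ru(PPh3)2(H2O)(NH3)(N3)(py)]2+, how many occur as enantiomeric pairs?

The six octahedral sites form three mutually perpendicular trans pairs.
Placing the ligands in turn and identifying arrangements related by rotation or reflection leaves 9 distinct geometric isomers.
Of these, 6 lack any improper symmetry element and so occur as enantiomeric pairs, giving 9 + 6 = 15 stereoisomers in total.

6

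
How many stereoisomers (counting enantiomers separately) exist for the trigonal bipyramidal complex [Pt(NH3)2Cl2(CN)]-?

A trigonal bipyramid has two axial and three equatorial sites, which are chemically inequivalent.
Exhaustive case analysis gives 5 geometric isomers.
One of these lacks any improper symmetry element and so occurs as an enantiomeric pair, giving 5 + 1 = 6 stereoisomers in total.

6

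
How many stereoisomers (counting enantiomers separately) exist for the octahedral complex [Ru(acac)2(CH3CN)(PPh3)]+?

3

The six octahedral sites form three mutually perpendicular trans pairs.
Each acac is bidentate and must span two cis positions.
The distinct arrangements are (2 in all): CH3CN and PPh3 mutually trans; CH3CN and PPh3 mutually cis (chiral).
One of these lacks any improper symmetry element and so occurs as an enantiomeric pair, giving 2 + 1 = 3 stereoisomers in total.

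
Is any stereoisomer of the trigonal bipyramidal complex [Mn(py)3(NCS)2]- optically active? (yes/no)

no

In a trigonal bipyramid the two axial positions differ from the three equatorial ones.
The distinct arrangements are (3 in all): NCS both axial; NCS one axial, one equatorial; NCS both equatorial.
Each arrangement has an internal mirror plane or centre of symmetry, so none is chiral.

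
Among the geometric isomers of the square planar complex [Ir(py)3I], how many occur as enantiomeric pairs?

A square has two trans pairs of vertices; adjacent vertices are cis.
Only one geometric arrangement is possible.

0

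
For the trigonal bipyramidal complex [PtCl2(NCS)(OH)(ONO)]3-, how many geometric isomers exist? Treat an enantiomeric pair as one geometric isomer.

Placing the ligands in turn and identifying arrangements related by rotation or reflection leaves 7 distinct geometric isomers.

7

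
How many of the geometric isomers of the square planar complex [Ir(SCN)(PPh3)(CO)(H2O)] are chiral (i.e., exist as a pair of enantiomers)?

0

In a square planar complex each vertex has one trans partner and two cis neighbours.
The distinct arrangements are (3 in all): (CO/PPh3 trans, H2O/SCN trans); (CO/SCN trans, H2O/PPh3 trans); (CO/H2O trans, PPh3/SCN trans).
Each arrangement has an internal mirror plane or centre of symmetry, so none is chiral.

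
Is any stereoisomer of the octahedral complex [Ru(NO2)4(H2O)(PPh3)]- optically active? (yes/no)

The six octahedral sites form three mutually perpendicular trans pairs.
Working through the distinct placements yields 2 geometric isomers: H2O and PPh3 mutually cis; H2O and PPh3 mutually trans.
Each arrangement has an internal mirror plane or centre of symmetry, so none is chiral.

no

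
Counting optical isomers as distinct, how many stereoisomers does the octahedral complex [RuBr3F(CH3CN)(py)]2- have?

5

The six octahedral sites form three mutually perpendicular trans pairs.
Working through the distinct placements yields 4 geometric isomers: Br mer (3 arrangements); Br fac (chiral).
One of these lacks any improper symmetry element and so occurs as an enantiomeric pair, giving 4 + 1 = 5 stereoisomers in total.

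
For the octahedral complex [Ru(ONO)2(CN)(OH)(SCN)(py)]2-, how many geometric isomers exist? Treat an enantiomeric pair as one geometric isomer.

The six octahedral sites form three mutually perpendicular trans pairs.
Placing the ligands in turn and identifying arrangements related by rotation or reflection leaves 9 distinct geometric isomers.

9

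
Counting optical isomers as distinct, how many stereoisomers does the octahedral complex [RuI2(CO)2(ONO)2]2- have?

6

An octahedron has six vertices in three trans pairs; every non-trans pair is cis.
Systematic placement gives 5 geometric isomers: I trans, CO trans, ONO trans; I cis, CO trans, ONO cis; I cis, CO cis, ONO trans; I cis, CO cis, ONO cis (chiral); I trans, CO cis, ONO cis.
One of these lacks any improper symmetry element and so occurs as an enantiomeric pair, giving 5 + 1 = 6 stereoisomers in total.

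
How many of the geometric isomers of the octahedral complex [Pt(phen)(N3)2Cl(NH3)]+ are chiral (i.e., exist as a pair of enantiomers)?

An octahedron has six vertices in three trans pairs; every non-trans pair is cis.
Each phen is bidentate and must span two cis positions.
The distinct arrangements are (4 in all): N3 cis (3 arrangements, 2 chiral); N3 trans.
Of these, 2 lack any improper symmetry element and so occur as enantiomeric pairs, giving 4 + 2 = 6 stereoisomers in total.

2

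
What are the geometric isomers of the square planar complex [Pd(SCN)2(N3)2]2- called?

cis and trans

In a square planar complex each vertex has one trans partner and two cis neighbours.
There are 2 geometric isomers: SCN cis; SCN trans.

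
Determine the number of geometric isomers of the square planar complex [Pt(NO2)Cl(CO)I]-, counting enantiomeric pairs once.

In a square planar complex each vertex has one trans partner and two cis neighbours.
There are 3 geometric isomers: (CO/I trans, Cl/NO2 trans); (CO/NO2 trans, Cl/I trans); (CO/Cl trans, I/NO2 trans).

3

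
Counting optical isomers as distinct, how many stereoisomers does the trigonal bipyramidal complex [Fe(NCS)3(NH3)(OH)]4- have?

A trigonal bipyramid has two axial and three equatorial sites, which are chemically inequivalent.
Systematic placement gives 4 geometric isomers: NH3 equatorial, OH equatorial; NH3 axial, OH equatorial; NH3 equatorial, OH axial; NH3 axial, OH axial.
Each arrangement has an internal mirror plane or centre of symmetry, so none is chiral.

4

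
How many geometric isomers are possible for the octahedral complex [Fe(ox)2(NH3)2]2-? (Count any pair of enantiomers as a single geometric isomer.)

2

In an octahedral complex each vertex has one trans partner and four cis neighbours.
Each ox is bidentate and must span two cis positions.
Systematic placement gives 2 geometric isomers: NH3 trans; NH3 cis (chiral).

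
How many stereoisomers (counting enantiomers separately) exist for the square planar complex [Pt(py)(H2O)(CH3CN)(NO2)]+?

A square has two trans pairs of vertices; adjacent vertices are cis.
Working through the distinct placements yields 3 geometric isomers: (CH3CN/NO2 trans, H2O/py trans); (CH3CN/py trans, H2O/NO2 trans); (CH3CN/H2O trans, NO2/py trans).
Each arrangement has an internal mirror plane or centre of symmetry, so none is chiral.

3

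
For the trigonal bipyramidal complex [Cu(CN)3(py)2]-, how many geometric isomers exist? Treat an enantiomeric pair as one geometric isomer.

A trigonal bipyramid has two axial and three equatorial sites, which are chemically inequivalent.
The distinct arrangements are (3 in all): py both equatorial; py one axial, one equatorial; py both axial.

3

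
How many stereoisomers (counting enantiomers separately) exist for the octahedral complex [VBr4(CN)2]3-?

2

There are 2 geometric isomers: CN trans; CN cis.
Each arrangement has an internal mirror plane or centre of symmetry, so none is chiral.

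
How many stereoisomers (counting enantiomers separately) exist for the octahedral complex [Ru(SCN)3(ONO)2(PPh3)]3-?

The six octahedral sites form three mutually perpendicular trans pairs.
Working through the distinct placements yields 3 geometric isomers: SCN mer, ONO trans; SCN mer, ONO cis; SCN fac, ONO cis.
Each arrangement has an internal mirror plane or centre of symmetry, so none is chiral.

3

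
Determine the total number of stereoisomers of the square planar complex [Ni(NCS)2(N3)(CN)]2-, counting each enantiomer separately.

2

There are 2 geometric isomers: NCS cis; NCS trans.
Each arrangement has an internal mirror plane or centre of symmetry, so none is chiral.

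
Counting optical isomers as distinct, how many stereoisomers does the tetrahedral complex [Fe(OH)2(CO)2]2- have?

1

In a tetrahedral complex all four positions are equivalent and every pair of ligands is adjacent — there is no cis/trans distinction.
Only one geometric arrangement is possible.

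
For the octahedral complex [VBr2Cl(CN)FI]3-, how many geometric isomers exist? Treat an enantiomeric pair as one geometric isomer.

An octahedron has six vertices in three trans pairs; every non-trans pair is cis.
Systematic enumeration (placing each ligand type in turn and discarding arrangements equivalent by rotation or reflection) gives 9 geometric isomers.

9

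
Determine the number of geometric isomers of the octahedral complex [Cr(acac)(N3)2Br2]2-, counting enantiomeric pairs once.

In an octahedral complex each vertex has one trans partner and four cis neighbours.
Each acac is bidentate and must span two cis positions.
Working through the distinct placements yields 3 geometric isomers: N3 cis, Br trans; N3 cis, Br cis (chiral); N3 trans, Br cis.

3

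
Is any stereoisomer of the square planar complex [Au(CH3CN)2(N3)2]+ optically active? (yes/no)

A square has two trans pairs of vertices; adjacent vertices are cis.
Systematic placement gives 2 geometric isomers: CH3CN cis; CH3CN trans.
Each arrangement has an internal mirror plane or centre of symmetry, so none is chiral.

no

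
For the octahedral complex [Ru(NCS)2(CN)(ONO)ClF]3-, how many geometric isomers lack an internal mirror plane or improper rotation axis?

An octahedron has six vertices in three trans pairs; every non-trans pair is cis.
Exhaustive case analysis gives 9 geometric isomers.
Of these, 6 lack any improper symmetry element and so occur as enantiomeric pairs, giving 9 + 6 = 15 stereoisomers in total.

6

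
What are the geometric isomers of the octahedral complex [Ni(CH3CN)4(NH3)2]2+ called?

The six octahedral sites form three mutually perpendicular trans pairs.
Systematic placement gives 2 geometric isomers: NH3 trans; NH3 cis.

cis and trans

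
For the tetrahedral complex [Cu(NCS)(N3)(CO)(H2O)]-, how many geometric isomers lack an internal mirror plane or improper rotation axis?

1

In a tetrahedral complex all four positions are equivalent and every pair of ligands is adjacent — there is no cis/trans distinction.
Only one geometric arrangement is possible; it has no improper symmetry element, so it exists as a pair of enantiomers (2 stereoisomers).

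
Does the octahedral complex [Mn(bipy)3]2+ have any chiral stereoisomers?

yes

In an octahedral complex each vertex has one trans partner and four cis neighbours.
Each bipy is bidentate and must span two cis positions.
Only one geometric arrangement is possible; it has no improper symmetry element, so it exists as a pair of enantiomers (2 stereoisomers).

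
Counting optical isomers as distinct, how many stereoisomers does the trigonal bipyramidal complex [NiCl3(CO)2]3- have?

In a trigonal bipyramid the two axial positions differ from the three equatorial ones.
Working through the distinct placements yields 3 geometric isomers: CO both axial; CO one axial, one equatorial; CO both equatorial.
Each arrangement has an internal mirror plane or centre of symmetry, so none is chiral.

3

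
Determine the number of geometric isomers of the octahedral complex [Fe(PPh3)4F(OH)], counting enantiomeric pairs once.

The six octahedral sites form three mutually perpendicular trans pairs.
Working through the distinct placements yields 2 geometric isomers: F and OH mutually trans; F and OH mutually cis.

2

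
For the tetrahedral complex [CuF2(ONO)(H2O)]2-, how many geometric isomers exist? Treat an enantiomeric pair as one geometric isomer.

1

All four vertices of a tetrahedron are equivalent and mutually adjacent, so cis/trans isomerism cannot arise.
Only one geometric arrangement is possible.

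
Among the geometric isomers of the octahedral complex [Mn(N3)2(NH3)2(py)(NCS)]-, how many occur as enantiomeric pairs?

2

In an octahedral complex each vertex has one trans partner and four cis neighbours.
Systematic placement gives 6 geometric isomers: N3 trans, NH3 cis; N3 trans, NH3 trans; N3 cis, NH3 cis (3 arrangements, 2 chiral); N3 cis, NH3 trans.
Of these, 2 lack any improper symmetry element and so occur as enantiomeric pairs, giving 6 + 2 = 8 stereoisomers in total.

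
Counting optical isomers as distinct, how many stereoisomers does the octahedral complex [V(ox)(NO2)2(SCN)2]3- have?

4

The six octahedral sites form three mutually perpendicular trans pairs.
Each ox is bidentate and must span two cis positions.
Systematic placement gives 3 geometric isomers: NO2 trans, SCN cis; NO2 cis, SCN cis (chiral); NO2 cis, SCN trans.
One of these lacks any improper symmetry element and so occurs as an enantiomeric pair, giving 3 + 1 = 4 stereoisomers in total.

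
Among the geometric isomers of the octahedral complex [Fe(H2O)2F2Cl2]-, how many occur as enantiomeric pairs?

An octahedron has six vertices in three trans pairs; every non-trans pair is cis.
Working through the distinct placements yields 5 geometric isomers: H2O trans, F trans, Cl trans; H2O cis, F cis, Cl trans; H2O trans, F cis, Cl cis; H2O cis, F cis, Cl cis (chiral); H2O cis, F trans, Cl cis.
One of these lacks any improper symmetry element and so occurs as an enantiomeric pair, giving 5 + 1 = 6 stereoisomers in total.

1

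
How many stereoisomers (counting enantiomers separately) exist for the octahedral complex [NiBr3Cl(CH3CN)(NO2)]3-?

The six octahedral sites form three mutually perpendicular trans pairs.
Systematic placement gives 4 geometric isomers: Br mer (3 arrangements); Br fac (chiral).
One of these lacks any improper symmetry element and so occurs as an enantiomeric pair, giving 4 + 1 = 5 stereoisomers in total.

5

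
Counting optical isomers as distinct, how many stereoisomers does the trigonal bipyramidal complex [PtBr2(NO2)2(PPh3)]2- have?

Exhaustive case analysis gives 5 geometric isomers.
One of these lacks any improper symmetry element and so occurs as an enantiomeric pair, giving 5 + 1 = 6 stereoisomers in total.

6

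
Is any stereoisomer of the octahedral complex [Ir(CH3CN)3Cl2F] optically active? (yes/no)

no

The six octahedral sites form three mutually perpendicular trans pairs.
Systematic placement gives 3 geometric isomers: CH3CN mer, Cl cis; CH3CN mer, Cl trans; CH3CN fac, Cl cis.
Each arrangement has an internal mirror plane or centre of symmetry, so none is chiral.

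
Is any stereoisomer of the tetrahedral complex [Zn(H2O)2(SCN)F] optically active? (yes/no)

no

All four vertices of a tetrahedron are equivalent and mutually adjacent, so cis/trans isomerism cannot arise.
Only one geometric arrangement is possible.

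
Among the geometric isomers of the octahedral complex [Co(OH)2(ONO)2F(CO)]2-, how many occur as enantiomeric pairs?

2

In an octahedral complex each vertex has one trans partner and four cis neighbours.
The distinct arrangements are (6 in all): OH trans, ONO trans; OH cis, ONO cis (3 arrangements, 2 chiral); OH cis, ONO trans; OH trans, ONO cis.
Of these, 2 lack any improper symmetry element and so occur as enantiomeric pairs, giving 6 + 2 = 8 stereoisomers in total.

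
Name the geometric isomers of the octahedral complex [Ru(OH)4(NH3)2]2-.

In an octahedral complex each vertex has one trans partner and four cis neighbours.
Working through the distinct placements yields 2 geometric isomers: NH3 trans; NH3 cis.

cis and trans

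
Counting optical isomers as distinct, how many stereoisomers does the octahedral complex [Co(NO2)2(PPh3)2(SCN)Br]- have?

Working through the distinct placements yields 6 geometric isomers: NO2 cis, PPh3 cis (3 arrangements, 2 chiral); NO2 cis, PPh3 trans; NO2 trans, PPh3 cis; NO2 trans, PPh3 trans.
Of these, 2 lack any improper symmetry element and so occur as enantiomeric pairs, giving 6 + 2 = 8 stereoisomers in total.

8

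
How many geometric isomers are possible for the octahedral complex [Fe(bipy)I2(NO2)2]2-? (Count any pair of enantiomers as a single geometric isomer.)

3

An octahedron has six vertices in three trans pairs; every non-trans pair is cis.
Each bipy is bidentate and must span two cis positions.
Working through the distinct placements yields 3 geometric isomers: I trans, NO2 cis; I cis, NO2 cis (chiral); I cis, NO2 trans.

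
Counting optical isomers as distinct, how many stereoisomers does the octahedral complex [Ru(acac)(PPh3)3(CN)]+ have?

2

The six octahedral sites form three mutually perpendicular trans pairs.
Each acac is bidentate and must span two cis positions.
Working through the distinct placements yields 2 geometric isomers: PPh3 fac; PPh3 mer.
Each arrangement has an internal mirror plane or centre of symmetry, so none is chiral.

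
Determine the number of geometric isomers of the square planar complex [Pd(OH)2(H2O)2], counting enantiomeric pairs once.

2

In a square planar complex each vertex has one trans partner and two cis neighbours.
The distinct arrangements are (2 in all): OH cis; OH trans.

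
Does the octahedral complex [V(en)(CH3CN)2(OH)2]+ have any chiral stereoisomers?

An octahedron has six vertices in three trans pairs; every non-trans pair is cis.
Each en is bidentate and must span two cis positions.
Systematic placement gives 3 geometric isomers: CH3CN trans, OH cis; CH3CN cis, OH cis (chiral); CH3CN cis, OH trans.
One of these lacks any improper symmetry element and so occurs as an enantiomeric pair, giving 3 + 1 = 4 stereoisomers in total.

yes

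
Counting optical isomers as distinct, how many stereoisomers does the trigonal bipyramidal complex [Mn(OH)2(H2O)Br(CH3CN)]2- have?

In a trigonal bipyramid the two axial positions differ from the three equatorial ones.
Exhaustive case analysis gives 7 geometric isomers.
Of these, 3 lack any improper symmetry element and so occur as enantiomeric pairs, giving 7 + 3 = 10 stereoisomers in total.

10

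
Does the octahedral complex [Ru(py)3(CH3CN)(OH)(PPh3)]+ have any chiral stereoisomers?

The distinct arrangements are (4 in all): py mer (3 arrangements); py fac (chiral).
One of these lacks any improper symmetry element and so occurs as an enantiomeric pair, giving 4 + 1 = 5 stereoisomers in total.

yes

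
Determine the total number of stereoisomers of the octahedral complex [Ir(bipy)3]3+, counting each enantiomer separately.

2

The six octahedral sites form three mutually perpendicular trans pairs.
Each bipy is bidentate and must span two cis positions.
Only one geometric arrangement is possible; it has no improper symmetry element, so it exists as a pair of enantiomers (2 stereoisomers).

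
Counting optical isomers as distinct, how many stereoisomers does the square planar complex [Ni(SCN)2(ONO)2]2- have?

2

A square has two trans pairs of vertices; adjacent vertices are cis.
There are 2 geometric isomers: SCN cis; SCN trans.
Each arrangement has an internal mirror plane or centre of symmetry, so none is chiral.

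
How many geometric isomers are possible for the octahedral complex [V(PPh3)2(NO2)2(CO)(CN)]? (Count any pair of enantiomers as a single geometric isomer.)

6

An octahedron has six vertices in three trans pairs; every non-trans pair is cis.
Working through the distinct placements yields 6 geometric isomers: PPh3 trans, NO2 trans; PPh3 cis, NO2 cis (3 arrangements, 2 chiral); PPh3 trans, NO2 cis; PPh3 cis, NO2 trans.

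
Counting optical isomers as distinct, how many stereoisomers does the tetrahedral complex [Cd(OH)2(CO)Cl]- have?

1

In a tetrahedral complex all four positions are equivalent and every pair of ligands is adjacent — there is no cis/trans distinction.
Only one geometric arrangement is possible.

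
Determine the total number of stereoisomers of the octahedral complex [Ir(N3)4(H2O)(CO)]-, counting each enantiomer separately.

In an octahedral complex each vertex has one trans partner and four cis neighbours.
Systematic placement gives 2 geometric isomers: H2O and CO mutually trans; H2O and CO mutually cis.
Each arrangement has an internal mirror plane or centre of symmetry, so none is chiral.

2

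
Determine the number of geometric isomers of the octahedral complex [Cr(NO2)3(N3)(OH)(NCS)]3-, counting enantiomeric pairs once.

4

The six octahedral sites form three mutually perpendicular trans pairs.
Working through the distinct placements yields 4 geometric isomers: NO2 mer (3 arrangements); NO2 fac (chiral).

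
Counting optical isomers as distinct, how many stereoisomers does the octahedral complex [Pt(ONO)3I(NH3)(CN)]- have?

5

The six octahedral sites form three mutually perpendicular trans pairs.
Systematic placement gives 4 geometric isomers: ONO mer (3 arrangements); ONO fac (chiral).
One of these lacks any improper symmetry element and so occurs as an enantiomeric pair, giving 4 + 1 = 5 stereoisomers in total.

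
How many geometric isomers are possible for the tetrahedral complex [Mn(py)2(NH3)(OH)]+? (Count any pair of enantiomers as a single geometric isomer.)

Only one geometric arrangement is possible.

1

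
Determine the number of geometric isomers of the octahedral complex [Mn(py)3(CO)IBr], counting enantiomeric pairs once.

In an octahedral complex each vertex has one trans partner and four cis neighbours.
Systematic placement gives 4 geometric isomers: py mer (3 arrangements); py fac (chiral).

4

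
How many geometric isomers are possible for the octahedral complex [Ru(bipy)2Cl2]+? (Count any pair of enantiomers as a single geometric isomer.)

2

In an octahedral complex each vertex has one trans partner and four cis neighbours.
Each bipy is bidentate and must span two cis positions.
Systematic placement gives 2 geometric isomers: Cl trans; Cl cis (chiral).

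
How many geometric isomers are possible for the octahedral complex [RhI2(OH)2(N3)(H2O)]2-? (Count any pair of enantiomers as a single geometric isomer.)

The six octahedral sites form three mutually perpendicular trans pairs.
Working through the distinct placements yields 6 geometric isomers: I cis, OH trans; I cis, OH cis (3 arrangements, 2 chiral); I trans, OH trans; I trans, OH cis.

6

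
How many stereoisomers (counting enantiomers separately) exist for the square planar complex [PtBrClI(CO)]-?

3

In a square planar complex each vertex has one trans partner and two cis neighbours.
There are 3 geometric isomers: (Br/Cl trans, CO/I trans); (Br/I trans, CO/Cl trans); (Br/CO trans, Cl/I trans).
Each arrangement has an internal mirror plane or centre of symmetry, so none is chiral.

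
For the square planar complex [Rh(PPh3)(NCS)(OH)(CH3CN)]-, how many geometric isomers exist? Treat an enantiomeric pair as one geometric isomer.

A square has two trans pairs of vertices; adjacent vertices are cis.
The distinct arrangements are (3 in all): (CH3CN/OH trans, NCS/PPh3 trans); (CH3CN/PPh3 trans, NCS/OH trans); (CH3CN/NCS trans, OH/PPh3 trans).

3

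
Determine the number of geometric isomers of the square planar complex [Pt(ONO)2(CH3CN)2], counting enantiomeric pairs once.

In a square planar complex each vertex has one trans partner and two cis neighbours.
There are 2 geometric isomers: ONO cis; ONO trans.

2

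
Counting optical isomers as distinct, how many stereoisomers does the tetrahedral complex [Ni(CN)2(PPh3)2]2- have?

All four vertices of a tetrahedron are equivalent and mutually adjacent, so cis/trans isomerism cannot arise.
Only one geometric arrangement is possible.

1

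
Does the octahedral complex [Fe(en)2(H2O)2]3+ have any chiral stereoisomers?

Each en is bidentate and must span two cis positions.
Working through the distinct placements yields 2 geometric isomers: H2O trans; H2O cis (chiral).
One of these lacks any improper symmetry element and so occurs as an enantiomeric pair, giving 2 + 1 = 3 stereoisomers in total.

yes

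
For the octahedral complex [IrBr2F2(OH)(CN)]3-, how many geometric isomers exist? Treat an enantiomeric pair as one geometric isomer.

An octahedron has six vertices in three trans pairs; every non-trans pair is cis.
The distinct arrangements are (6 in all): Br trans, F cis; Br trans, F trans; Br cis, F cis (3 arrangements, 2 chiral); Br cis, F trans.

6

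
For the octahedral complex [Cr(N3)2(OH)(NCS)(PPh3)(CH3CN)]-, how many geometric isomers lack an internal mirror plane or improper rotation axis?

The six octahedral sites form three mutually perpendicular trans pairs.
Exhaustive case analysis gives 9 geometric isomers.
Of these, 6 lack any improper symmetry element and so occur as enantiomeric pairs, giving 9 + 6 = 15 stereoisomers in total.

6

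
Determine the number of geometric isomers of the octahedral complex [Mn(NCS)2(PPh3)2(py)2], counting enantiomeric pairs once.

5

An octahedron has six vertices in three trans pairs; every non-trans pair is cis.
Working through the distinct placements yields 5 geometric isomers: NCS trans, PPh3 trans, py trans; NCS trans, PPh3 cis, py cis; NCS cis, PPh3 cis, py trans; NCS cis, PPh3 cis, py cis (chiral); NCS cis, PPh3 trans, py cis.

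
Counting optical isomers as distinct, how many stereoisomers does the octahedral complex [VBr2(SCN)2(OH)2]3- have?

6

An octahedron has six vertices in three trans pairs; every non-trans pair is cis.
There are 5 geometric isomers: Br trans, SCN trans, OH trans; Br trans, SCN cis, OH cis; Br cis, SCN trans, OH cis; Br cis, SCN cis, OH cis (chiral); Br cis, SCN cis, OH trans.
One of these lacks any improper symmetry element and so occurs as an enantiomeric pair, giving 5 + 1 = 6 stereoisomers in total.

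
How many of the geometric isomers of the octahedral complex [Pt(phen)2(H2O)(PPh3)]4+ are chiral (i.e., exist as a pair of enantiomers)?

In an octahedral complex each vertex has one trans partner and four cis neighbours.
Each phen is bidentate and must span two cis positions.
The distinct arrangements are (2 in all): H2O and PPh3 mutually trans; H2O and PPh3 mutually cis (chiral).
One of these lacks any improper symmetry element and so occurs as an enantiomeric pair, giving 2 + 1 = 3 stereoisomers in total.

1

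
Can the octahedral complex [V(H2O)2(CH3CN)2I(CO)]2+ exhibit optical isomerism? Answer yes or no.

yes

The six octahedral sites form three mutually perpendicular trans pairs.
The distinct arrangements are (6 in all): H2O cis, CH3CN trans; H2O trans, CH3CN trans; H2O cis, CH3CN cis (3 arrangements, 2 chiral); H2O trans, CH3CN cis.
Of these, 2 lack any improper symmetry element and so occur as enantiomeric pairs, giving 6 + 2 = 8 stereoisomers in total.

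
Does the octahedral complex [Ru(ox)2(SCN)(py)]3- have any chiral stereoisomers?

Each ox is bidentate and must span two cis positions.
Systematic placement gives 2 geometric isomers: SCN and py mutually cis (chiral); SCN and py mutually trans.
One of these lacks any improper symmetry element and so occurs as an enantiomeric pair, giving 2 + 1 = 3 stereoisomers in total.

yes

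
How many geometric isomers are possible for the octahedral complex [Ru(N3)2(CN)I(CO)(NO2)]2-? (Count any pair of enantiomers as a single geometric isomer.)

The six octahedral sites form three mutually perpendicular trans pairs.
Placing the ligands in turn and identifying arrangements related by rotation or reflection leaves 9 distinct geometric isomers.

9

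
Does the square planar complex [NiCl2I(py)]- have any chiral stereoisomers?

no

A square has two trans pairs of vertices; adjacent vertices are cis.
There are 2 geometric isomers: Cl cis; Cl trans.
Each arrangement has an internal mirror plane or centre of symmetry, so none is chiral.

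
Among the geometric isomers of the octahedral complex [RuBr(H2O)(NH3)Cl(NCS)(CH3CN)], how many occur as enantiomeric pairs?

An octahedron has six vertices in three trans pairs; every non-trans pair is cis.
Exhaustive case analysis gives 15 geometric isomers.
Of these, 15 lack any improper symmetry element and so occur as enantiomeric pairs, giving 15 + 15 = 30 stereoisomers in total.

15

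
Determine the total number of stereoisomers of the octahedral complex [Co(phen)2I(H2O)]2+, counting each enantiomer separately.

3

Each phen is bidentate and must span two cis positions.
Working through the distinct placements yields 2 geometric isomers: I and H2O mutually trans; I and H2O mutually cis (chiral).
One of these lacks any improper symmetry element and so occurs as an enantiomeric pair, giving 2 + 1 = 3 stereoisomers in total.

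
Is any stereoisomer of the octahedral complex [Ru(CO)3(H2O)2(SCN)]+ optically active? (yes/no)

The six octahedral sites form three mutually perpendicular trans pairs.
There are 3 geometric isomers: CO mer, H2O cis; CO mer, H2O trans; CO fac, H2O cis.
Each arrangement has an internal mirror plane or centre of symmetry, so none is chiral.

no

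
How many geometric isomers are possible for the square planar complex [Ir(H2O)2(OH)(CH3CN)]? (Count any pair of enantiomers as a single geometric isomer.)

In a square planar complex each vertex has one trans partner and two cis neighbours.
Systematic placement gives 2 geometric isomers: H2O cis; H2O trans.

2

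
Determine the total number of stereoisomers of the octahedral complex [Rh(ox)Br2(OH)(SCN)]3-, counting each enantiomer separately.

6

Each ox is bidentate and must span two cis positions.
There are 4 geometric isomers: Br trans; Br cis (3 arrangements, 2 chiral).
Of these, 2 lack any improper symmetry element and so occur as enantiomeric pairs, giving 4 + 2 = 6 stereoisomers in total.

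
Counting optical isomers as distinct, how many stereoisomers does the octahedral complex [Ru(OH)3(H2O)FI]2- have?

There are 4 geometric isomers: OH mer (3 arrangements); OH fac (chiral).
One of these lacks any improper symmetry element and so occurs as an enantiomeric pair, giving 4 + 1 = 5 stereoisomers in total.

5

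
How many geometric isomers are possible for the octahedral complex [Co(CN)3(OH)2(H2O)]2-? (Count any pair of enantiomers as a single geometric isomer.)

An octahedron has six vertices in three trans pairs; every non-trans pair is cis.
There are 3 geometric isomers: CN mer, OH trans; CN mer, OH cis; CN fac, OH cis.

3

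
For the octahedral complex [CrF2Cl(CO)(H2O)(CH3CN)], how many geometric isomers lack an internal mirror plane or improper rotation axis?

In an octahedral complex each vertex has one trans partner and four cis neighbours.
Systematic enumeration (placing each ligand type in turn and discarding arrangements equivalent by rotation or reflection) gives 9 geometric isomers.
Of these, 6 lack any improper symmetry element and so occur as enantiomeric pairs, giving 9 + 6 = 15 stereoisomers in total.

6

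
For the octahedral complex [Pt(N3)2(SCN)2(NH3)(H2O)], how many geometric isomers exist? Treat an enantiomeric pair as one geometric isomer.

6

An octahedron has six vertices in three trans pairs; every non-trans pair is cis.
The distinct arrangements are (6 in all): N3 cis, SCN trans; N3 cis, SCN cis (3 arrangements, 2 chiral); N3 trans, SCN trans; N3 trans, SCN cis.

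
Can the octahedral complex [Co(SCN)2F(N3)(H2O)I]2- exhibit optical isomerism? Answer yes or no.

Systematic enumeration (placing each ligand type in turn and discarding arrangements equivalent by rotation or reflection) gives 9 geometric isomers.
Of these, 6 lack any improper symmetry element and so occur as enantiomeric pairs, giving 9 + 6 = 15 stereoisomers in total.

yes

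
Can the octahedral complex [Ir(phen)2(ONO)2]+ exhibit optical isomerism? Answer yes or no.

yes

In an octahedral complex each vertex has one trans partner and four cis neighbours.
Each phen is bidentate and must span two cis positions.
There are 2 geometric isomers: ONO trans; ONO cis (chiral).
One of these lacks any improper symmetry element and so occurs as an enantiomeric pair, giving 2 + 1 = 3 stereoisomers in total.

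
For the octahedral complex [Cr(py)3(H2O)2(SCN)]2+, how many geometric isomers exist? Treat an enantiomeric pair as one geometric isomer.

In an octahedral complex each vertex has one trans partner and four cis neighbours.
The distinct arrangements are (3 in all): py mer, H2O trans; py mer, H2O cis; py fac, H2O cis.

3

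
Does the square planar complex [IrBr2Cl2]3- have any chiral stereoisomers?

no

A square has two trans pairs of vertices; adjacent vertices are cis.
The distinct arrangements are (2 in all): Br cis; Br trans.
Each arrangement has an internal mirror plane or centre of symmetry, so none is chiral.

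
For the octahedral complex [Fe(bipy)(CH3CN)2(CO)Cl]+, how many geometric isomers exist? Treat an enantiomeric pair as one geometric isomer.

The six octahedral sites form three mutually perpendicular trans pairs.
Each bipy is bidentate and must span two cis positions.
Systematic placement gives 4 geometric isomers: CH3CN trans; CH3CN cis (3 arrangements, 2 chiral).

4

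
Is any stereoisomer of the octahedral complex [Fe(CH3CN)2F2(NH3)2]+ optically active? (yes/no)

In an octahedral complex each vertex has one trans partner and four cis neighbours.
There are 5 geometric isomers: CH3CN trans, F trans, NH3 trans; CH3CN trans, F cis, NH3 cis; CH3CN cis, F cis, NH3 trans; CH3CN cis, F cis, NH3 cis (chiral); CH3CN cis, F trans, NH3 cis.
One of these lacks any improper symmetry element and so occurs as an enantiomeric pair, giving 5 + 1 = 6 stereoisomers in total.

yes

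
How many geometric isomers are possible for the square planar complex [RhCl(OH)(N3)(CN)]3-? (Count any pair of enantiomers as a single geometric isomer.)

A square has two trans pairs of vertices; adjacent vertices are cis.
Systematic placement gives 3 geometric isomers: (CN/N3 trans, Cl/OH trans); (CN/OH trans, Cl/N3 trans); (CN/Cl trans, N3/OH trans).

3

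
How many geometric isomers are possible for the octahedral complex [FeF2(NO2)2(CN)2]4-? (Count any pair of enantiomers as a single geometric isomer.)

The six octahedral sites form three mutually perpendicular trans pairs.
The distinct arrangements are (5 in all): F trans, NO2 trans, CN trans; F cis, NO2 cis, CN trans; F cis, NO2 trans, CN cis; F cis, NO2 cis, CN cis (chiral); F trans, NO2 cis, CN cis.

5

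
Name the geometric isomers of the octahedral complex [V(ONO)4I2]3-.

cis and trans

In an octahedral complex each vertex has one trans partner and four cis neighbours.
The distinct arrangements are (2 in all): I trans; I cis.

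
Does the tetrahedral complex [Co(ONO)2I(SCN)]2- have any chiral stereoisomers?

no

Only one geometric arrangement is possible.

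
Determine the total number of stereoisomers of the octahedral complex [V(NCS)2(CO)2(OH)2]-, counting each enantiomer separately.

In an octahedral complex each vertex has one trans partner and four cis neighbours.
Working through the distinct placements yields 5 geometric isomers: NCS trans, CO trans, OH trans; NCS cis, CO trans, OH cis; NCS cis, CO cis, OH trans; NCS cis, CO cis, OH cis (chiral); NCS trans, CO cis, OH cis.
One of these lacks any improper symmetry element and so occurs as an enantiomeric pair, giving 5 + 1 = 6 stereoisomers in total.

6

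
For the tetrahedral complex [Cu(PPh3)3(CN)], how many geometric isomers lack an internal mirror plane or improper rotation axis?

All four vertices of a tetrahedron are equivalent and mutually adjacent, so cis/trans isomerism cannot arise.
Only one geometric arrangement is possible.

0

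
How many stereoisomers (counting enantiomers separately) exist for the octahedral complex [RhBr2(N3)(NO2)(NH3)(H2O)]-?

15

The six octahedral sites form three mutually perpendicular trans pairs.
Placing the ligands in turn and identifying arrangements related by rotation or reflection leaves 9 distinct geometric isomers.
Of these, 6 lack any improper symmetry element and so occur as enantiomeric pairs, giving 9 + 6 = 15 stereoisomers in total.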